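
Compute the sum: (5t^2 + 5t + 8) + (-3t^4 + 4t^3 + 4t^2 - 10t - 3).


Align terms by degree and add:
  5t^2 + 5t + 8
  -3t^4 + 4t^3 + 4t^2 - 10t - 3
= -3t^4 + 4t^3 + 9t^2 - 5t + 5


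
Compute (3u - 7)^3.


Expand (3u - 7)^3 by repeated multiplication:
  (3u - 7)^2 = 9u^2 - 42u + 49
= 27u^3 - 189u^2 + 441u - 343


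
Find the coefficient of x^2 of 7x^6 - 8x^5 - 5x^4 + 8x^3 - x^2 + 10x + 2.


Read off the coefficient of x^2: -1


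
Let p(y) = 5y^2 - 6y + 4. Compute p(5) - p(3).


p(5) = 99
p(3) = 31
p(5) - p(3) = 99 - 31 = 68


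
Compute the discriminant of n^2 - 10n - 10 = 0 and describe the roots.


D = b^2 - 4ac = (-10)^2 - 4(1)(-10) = 100 + 40 = 140
Since D > 0: two distinct irrational roots


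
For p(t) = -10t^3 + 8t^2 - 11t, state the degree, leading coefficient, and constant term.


Highest power of t is 3, with coefficient -10. Constant term is 0.
Degree = 3, leading coefficient = -10, constant term = 0


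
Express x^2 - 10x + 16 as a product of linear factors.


Roots satisfy r1 + r2 = -b/a = 10 and r1*r2 = c/a = 16.
So r1 = 8, r2 = 2.
x^2 - 10x + 16 = (x - r1)(x - r2) = (x - 8)(x - 2)


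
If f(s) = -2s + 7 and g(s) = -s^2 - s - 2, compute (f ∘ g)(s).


Substitute g(s) into f:
f(g(s)) = -2*(-s^2 - s - 2) + 7
Expand and combine: 2s^2 + 2s + 11


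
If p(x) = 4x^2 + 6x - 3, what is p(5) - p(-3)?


p(5) = 127
p(-3) = 15
p(5) - p(-3) = 127 - 15 = 112


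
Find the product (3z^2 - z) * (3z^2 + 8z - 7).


Distribute each term of the first polynomial:
  (3z^2)(3z^2 + 8z - 7) = 9z^4 + 24z^3 - 21z^2
  (-z)(3z^2 + 8z - 7) = -3z^3 - 8z^2 + 7z
Sum: 9z^4 + 21z^3 - 29z^2 + 7z


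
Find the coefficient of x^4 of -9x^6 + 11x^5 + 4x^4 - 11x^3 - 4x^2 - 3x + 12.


Read off the coefficient of x^4: 4


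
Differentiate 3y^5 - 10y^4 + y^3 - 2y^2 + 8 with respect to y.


Apply the power rule term by term:
  d/dy(3y^5) = 15y^4
  d/dy(-10y^4) = -40y^3
  d/dy(y^3) = 3y^2
  d/dy(-2y^2) = -4y
  d/dy(8) = 0
p'(y) = 15y^4 - 40y^3 + 3y^2 - 4y


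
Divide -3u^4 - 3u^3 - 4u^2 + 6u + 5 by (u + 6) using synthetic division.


Synthetic division with c = -6. Coefficients: -3, -3, -4, 6, 5
Bring down -3.
  -3 * -6 = 18; 18 - 3 = 15
  15 * -6 = -90; -90 - 4 = -94
  -94 * -6 = 564; 564 + 6 = 570
  570 * -6 = -3420; -3420 + 5 = -3415
Quotient: -3u^3 + 15u^2 - 94u + 570, Remainder: -3415


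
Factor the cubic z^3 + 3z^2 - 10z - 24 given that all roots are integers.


Try integer roots (divisors of -24). z=3: p(3)=0.
Divide out (z - 3): quotient is z^2 + 6z + 8.
Factor the quadratic: (z + 2)(z + 4)
Result: (z - 3)(z + 2)(z + 4)


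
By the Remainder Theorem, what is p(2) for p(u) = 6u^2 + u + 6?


By the Remainder Theorem, the remainder equals p(2):
  6*(2)^2 = 24
  1*(2)^1 = 2
  constant: 6
Sum: 24 + 2 + 6 = 32


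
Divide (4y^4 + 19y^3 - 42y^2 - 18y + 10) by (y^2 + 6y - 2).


(4y^4 + 19y^3 - 42y^2 - 18y + 10) / (y^2 + 6y - 2)
Step 1: 4y^2 * (y^2 + 6y - 2) = 4y^4 + 24y^3 - 8y^2; subtract.
Step 2: -5y * (y^2 + 6y - 2) = -5y^3 - 30y^2 + 10y; subtract.
Step 3: -4 * (y^2 + 6y - 2) = -4y^2 - 24y + 8; subtract.
Quotient: 4y^2 - 5y - 4, Remainder: -4y + 2


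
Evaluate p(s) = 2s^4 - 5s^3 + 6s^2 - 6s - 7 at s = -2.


Using direct substitution:
  2 * (-2)^4 = 32
  -5 * (-2)^3 = 40
  6 * (-2)^2 = 24
  -6 * (-2)^1 = 12
  constant: -7
Sum = 32 + 40 + 24 + 12 - 7 = 101


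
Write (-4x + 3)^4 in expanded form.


Expand (-4x + 3)^4 by repeated multiplication:
  (-4x + 3)^2 = 16x^2 - 24x + 9
  (-4x + 3)^3 = -64x^3 + 144x^2 - 108x + 27
= 256x^4 - 768x^3 + 864x^2 - 432x + 81


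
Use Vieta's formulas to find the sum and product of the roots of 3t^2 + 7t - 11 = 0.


For at^2+bt+c=0: sum = -b/a, product = c/a.
a=3, b=7, c=-11
Sum = -(7)/3 = -7/3
Product = (-11)/3 = -11/3


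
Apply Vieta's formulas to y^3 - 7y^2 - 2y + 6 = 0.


Monic cubic y^3+by^2+cy+d=0: sum=-b, pairwise sum=c, product=-d.
b=-7, c=-2, d=6
r1+r2+r3 = 7
r1r2+r1r3+r2r3 = -2
r1r2r3 = -6


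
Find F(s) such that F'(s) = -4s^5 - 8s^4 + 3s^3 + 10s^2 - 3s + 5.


Reverse power rule on each term:
  ∫ -4s^5 ds = -(2/3)s^6
  ∫ -8s^4 ds = -(8/5)s^5
  ∫ 3s^3 ds = (3/4)s^4
  ∫ 10s^2 ds = (10/3)s^3
  ∫ -3s ds = -(3/2)s^2
  ∫ 5 ds = 5s
F(s) = -(2/3)s^6 - (8/5)s^5 + (3/4)s^4 + (10/3)s^3 - (3/2)s^2 + 5s + C


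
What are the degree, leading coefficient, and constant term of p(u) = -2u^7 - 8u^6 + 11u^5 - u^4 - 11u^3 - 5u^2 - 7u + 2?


Highest power of u is 7, with coefficient -2. Constant term is 2.
Degree = 7, leading coefficient = -2, constant term = 2


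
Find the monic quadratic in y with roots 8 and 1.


p(y) = (y - 8)(y - 1)
Expand: y^2 - 9y + 8


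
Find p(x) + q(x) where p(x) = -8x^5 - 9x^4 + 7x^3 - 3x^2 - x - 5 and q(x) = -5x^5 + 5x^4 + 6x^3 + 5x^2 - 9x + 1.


Align terms by degree and add:
  -8x^5 - 9x^4 + 7x^3 - 3x^2 - x - 5
  -5x^5 + 5x^4 + 6x^3 + 5x^2 - 9x + 1
= -13x^5 - 4x^4 + 13x^3 + 2x^2 - 10x - 4


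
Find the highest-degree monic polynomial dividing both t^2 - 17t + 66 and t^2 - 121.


Factor each:
  t^2 - 17t + 66 = (t - 11)(t - 6)
  t^2 - 121 = (t - 11)(t + 11)
Common monic factor: t - 11


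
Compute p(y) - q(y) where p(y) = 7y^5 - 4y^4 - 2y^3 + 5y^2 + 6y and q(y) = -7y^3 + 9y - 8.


Distribute the minus sign:
  (7y^5 - 4y^4 - 2y^3 + 5y^2 + 6y)
- (-7y^3 + 9y - 8)
Negate second polynomial: 7y^3 - 9y + 8
Add: 7y^5 - 4y^4 + 5y^3 + 5y^2 - 3y + 8


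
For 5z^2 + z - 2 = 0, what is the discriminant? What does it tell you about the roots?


D = b^2 - 4ac = (1)^2 - 4(5)(-2) = 1 + 40 = 41
Since D > 0: two distinct irrational roots


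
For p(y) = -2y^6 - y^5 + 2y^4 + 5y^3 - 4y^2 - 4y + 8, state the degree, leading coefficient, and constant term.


Highest power of y is 6, with coefficient -2. Constant term is 8.
Degree = 6, leading coefficient = -2, constant term = 8


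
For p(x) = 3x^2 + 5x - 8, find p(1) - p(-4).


p(1) = 0
p(-4) = 20
p(1) - p(-4) = 0 - 20 = -20


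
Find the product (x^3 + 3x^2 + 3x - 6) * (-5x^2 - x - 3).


Distribute each term of the first polynomial:
  (x^3)(-5x^2 - x - 3) = -5x^5 - x^4 - 3x^3
  (3x^2)(-5x^2 - x - 3) = -15x^4 - 3x^3 - 9x^2
  (3x)(-5x^2 - x - 3) = -15x^3 - 3x^2 - 9x
  (-6)(-5x^2 - x - 3) = 30x^2 + 6x + 18
Sum: -5x^5 - 16x^4 - 21x^3 + 18x^2 - 3x + 18


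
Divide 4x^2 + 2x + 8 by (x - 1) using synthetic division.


Synthetic division with c = 1. Coefficients: 4, 2, 8
Bring down 4.
  4 * 1 = 4; 4 + 2 = 6
  6 * 1 = 6; 6 + 8 = 14
Quotient: 4x + 6, Remainder: 14


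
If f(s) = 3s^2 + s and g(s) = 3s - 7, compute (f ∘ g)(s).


Substitute g(s) into f:
f(g(s)) = 3*(3s - 7)^2 + 1*(3s - 7)
(3s - 7)^2 = 9s^2 - 42s + 49
Expand and combine: 27s^2 - 123s + 140


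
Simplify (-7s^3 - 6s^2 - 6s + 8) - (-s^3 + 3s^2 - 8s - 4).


Distribute the minus sign:
  (-7s^3 - 6s^2 - 6s + 8)
- (-s^3 + 3s^2 - 8s - 4)
Negate second polynomial: s^3 - 3s^2 + 8s + 4
Add: -6s^3 - 9s^2 + 2s + 12


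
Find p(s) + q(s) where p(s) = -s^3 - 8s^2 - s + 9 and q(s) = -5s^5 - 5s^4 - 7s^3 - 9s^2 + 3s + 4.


Align terms by degree and add:
  -s^3 - 8s^2 - s + 9
  -5s^5 - 5s^4 - 7s^3 - 9s^2 + 3s + 4
= -5s^5 - 5s^4 - 8s^3 - 17s^2 + 2s + 13


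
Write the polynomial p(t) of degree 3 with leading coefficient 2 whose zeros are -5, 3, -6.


p(t) = 2(t + 5)(t - 3)(t + 6)
Expand: 2t^3 + 16t^2 - 6t - 180


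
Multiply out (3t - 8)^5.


Expand (3t - 8)^5 by repeated multiplication:
  (3t - 8)^2 = 9t^2 - 48t + 64
  (3t - 8)^3 = 27t^3 - 216t^2 + 576t - 512
  (3t - 8)^4 = 81t^4 - 864t^3 + 3456t^2 - 6144t + 4096
= 243t^5 - 3240t^4 + 17280t^3 - 46080t^2 + 61440t - 32768


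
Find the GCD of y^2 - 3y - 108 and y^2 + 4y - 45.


Factor each:
  y^2 - 3y - 108 = (y + 9)(y - 12)
  y^2 + 4y - 45 = (y + 9)(y - 5)
Common monic factor: y + 9


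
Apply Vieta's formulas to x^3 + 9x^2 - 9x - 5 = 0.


Monic cubic x^3+bx^2+cx+d=0: sum=-b, pairwise sum=c, product=-d.
b=9, c=-9, d=-5
r1+r2+r3 = -9
r1r2+r1r3+r2r3 = -9
r1r2r3 = 5


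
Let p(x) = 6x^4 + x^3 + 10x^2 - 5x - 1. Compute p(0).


Using direct substitution:
  6 * (0)^4 = 0
  1 * (0)^3 = 0
  10 * (0)^2 = 0
  -5 * (0)^1 = 0
  constant: -1
Sum = 0 + 0 + 0 + 0 - 1 = -1


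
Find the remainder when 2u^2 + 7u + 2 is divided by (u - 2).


By the Remainder Theorem, the remainder equals p(2):
  2*(2)^2 = 8
  7*(2)^1 = 14
  constant: 2
Sum: 8 + 14 + 2 = 24


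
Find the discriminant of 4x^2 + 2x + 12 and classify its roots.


D = b^2 - 4ac = (2)^2 - 4(4)(12) = 4 - 192 = -188
Since D < 0: two complex conjugate roots (no real roots)


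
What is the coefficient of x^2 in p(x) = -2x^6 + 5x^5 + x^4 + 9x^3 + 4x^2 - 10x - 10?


Read off the coefficient of x^2: 4


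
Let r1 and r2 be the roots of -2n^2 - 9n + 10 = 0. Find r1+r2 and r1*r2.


For an^2+bn+c=0: sum = -b/a, product = c/a.
a=-2, b=-9, c=10
Sum = -(-9)/-2 = -9/2
Product = (10)/-2 = -5


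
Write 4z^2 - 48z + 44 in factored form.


Roots satisfy r1 + r2 = -b/a = 12 and r1*r2 = c/a = 11.
So r1 = 11, r2 = 1.
4z^2 - 48z + 44 = 4(z - r1)(z - r2) = 4(z - 11)(z - 1)


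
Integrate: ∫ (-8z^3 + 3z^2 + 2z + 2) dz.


Reverse power rule on each term:
  ∫ -8z^3 dz = -2z^4
  ∫ 3z^2 dz = z^3
  ∫ 2z dz = z^2
  ∫ 2 dz = 2z
F(z) = -2z^4 + z^3 + z^2 + 2z + C


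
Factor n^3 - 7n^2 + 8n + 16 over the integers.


Try integer roots (divisors of 16). n=-1: p(-1)=0.
Divide out (n + 1): quotient is n^2 - 8n + 16.
Factor the quadratic: (n - 4)(n - 4)
Result: (n + 1)(n - 4)(n - 4)


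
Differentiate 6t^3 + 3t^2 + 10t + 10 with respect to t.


Apply the power rule term by term:
  d/dt(6t^3) = 18t^2
  d/dt(3t^2) = 6t
  d/dt(10t) = 10
  d/dt(10) = 0
p'(t) = 18t^2 + 6t + 10


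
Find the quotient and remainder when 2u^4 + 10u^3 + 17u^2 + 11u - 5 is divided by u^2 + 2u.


(2u^4 + 10u^3 + 17u^2 + 11u - 5) / (u^2 + 2u)
Step 1: 2u^2 * (u^2 + 2u) = 2u^4 + 4u^3; subtract.
Step 2: 6u * (u^2 + 2u) = 6u^3 + 12u^2; subtract.
Step 3: 5 * (u^2 + 2u) = 5u^2 + 10u; subtract.
Quotient: 2u^2 + 6u + 5, Remainder: u - 5


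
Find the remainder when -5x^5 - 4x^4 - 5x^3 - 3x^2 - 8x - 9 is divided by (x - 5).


By the Remainder Theorem, the remainder equals p(5):
  -5*(5)^5 = -15625
  -4*(5)^4 = -2500
  -5*(5)^3 = -625
  -3*(5)^2 = -75
  -8*(5)^1 = -40
  constant: -9
Sum: -15625 - 2500 - 625 - 75 - 40 - 9 = -18874


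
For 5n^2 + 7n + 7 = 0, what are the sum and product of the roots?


For an^2+bn+c=0: sum = -b/a, product = c/a.
a=5, b=7, c=7
Sum = -(7)/5 = -7/5
Product = (7)/5 = 7/5


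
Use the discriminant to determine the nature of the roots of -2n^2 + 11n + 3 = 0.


D = b^2 - 4ac = (11)^2 - 4(-2)(3) = 121 + 24 = 145
Since D > 0: two distinct irrational roots


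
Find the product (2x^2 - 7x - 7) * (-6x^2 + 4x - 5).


Distribute each term of the first polynomial:
  (2x^2)(-6x^2 + 4x - 5) = -12x^4 + 8x^3 - 10x^2
  (-7x)(-6x^2 + 4x - 5) = 42x^3 - 28x^2 + 35x
  (-7)(-6x^2 + 4x - 5) = 42x^2 - 28x + 35
Sum: -12x^4 + 50x^3 + 4x^2 + 7x + 35


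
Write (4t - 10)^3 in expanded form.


Expand (4t - 10)^3 by repeated multiplication:
  (4t - 10)^2 = 16t^2 - 80t + 100
= 64t^3 - 480t^2 + 1200t - 1000


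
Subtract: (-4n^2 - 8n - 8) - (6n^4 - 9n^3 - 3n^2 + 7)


Distribute the minus sign:
  (-4n^2 - 8n - 8)
- (6n^4 - 9n^3 - 3n^2 + 7)
Negate second polynomial: -6n^4 + 9n^3 + 3n^2 - 7
Add: -6n^4 + 9n^3 - n^2 - 8n - 15


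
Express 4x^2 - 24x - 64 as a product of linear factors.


Roots satisfy r1 + r2 = -b/a = 6 and r1*r2 = c/a = -16.
So r1 = -2, r2 = 8.
4x^2 - 24x - 64 = 4(x - r1)(x - r2) = 4(x + 2)(x - 8)


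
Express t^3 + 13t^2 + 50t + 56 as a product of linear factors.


Try integer roots (divisors of 56). t=-4: p(-4)=0.
Divide out (t + 4): quotient is t^2 + 9t + 14.
Factor the quadratic: (t + 7)(t + 2)
Result: (t + 4)(t + 7)(t + 2)


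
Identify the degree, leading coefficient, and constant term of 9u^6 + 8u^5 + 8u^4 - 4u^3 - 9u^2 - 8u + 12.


Highest power of u is 6, with coefficient 9. Constant term is 12.
Degree = 6, leading coefficient = 9, constant term = 12


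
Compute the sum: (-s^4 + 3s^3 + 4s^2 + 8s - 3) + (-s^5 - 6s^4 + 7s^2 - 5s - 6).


Align terms by degree and add:
  -s^4 + 3s^3 + 4s^2 + 8s - 3
  -s^5 - 6s^4 + 7s^2 - 5s - 6
= -s^5 - 7s^4 + 3s^3 + 11s^2 + 3s - 9


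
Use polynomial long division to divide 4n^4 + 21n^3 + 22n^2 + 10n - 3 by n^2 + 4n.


(4n^4 + 21n^3 + 22n^2 + 10n - 3) / (n^2 + 4n)
Step 1: 4n^2 * (n^2 + 4n) = 4n^4 + 16n^3; subtract.
Step 2: 5n * (n^2 + 4n) = 5n^3 + 20n^2; subtract.
Step 3: 2 * (n^2 + 4n) = 2n^2 + 8n; subtract.
Quotient: 4n^2 + 5n + 2, Remainder: 2n - 3


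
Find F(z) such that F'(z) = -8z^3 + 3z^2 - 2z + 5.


Reverse power rule on each term:
  ∫ -8z^3 dz = -2z^4
  ∫ 3z^2 dz = z^3
  ∫ -2z dz = -z^2
  ∫ 5 dz = 5z
F(z) = -2z^4 + z^3 - z^2 + 5z + C


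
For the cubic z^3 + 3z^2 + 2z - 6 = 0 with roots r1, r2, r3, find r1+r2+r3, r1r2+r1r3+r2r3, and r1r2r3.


Monic cubic z^3+bz^2+cz+d=0: sum=-b, pairwise sum=c, product=-d.
b=3, c=2, d=-6
r1+r2+r3 = -3
r1r2+r1r3+r2r3 = 2
r1r2r3 = 6


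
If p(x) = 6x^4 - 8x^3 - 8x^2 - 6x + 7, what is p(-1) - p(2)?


p(-1) = 19
p(2) = -5
p(-1) - p(2) = 19 + 5 = 24


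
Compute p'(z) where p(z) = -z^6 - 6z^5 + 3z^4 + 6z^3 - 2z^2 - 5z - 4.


Apply the power rule term by term:
  d/dz(-z^6) = -6z^5
  d/dz(-6z^5) = -30z^4
  d/dz(3z^4) = 12z^3
  d/dz(6z^3) = 18z^2
  d/dz(-2z^2) = -4z
  d/dz(-5z) = -5
  d/dz(-4) = 0
p'(z) = -6z^5 - 30z^4 + 12z^3 + 18z^2 - 4z - 5


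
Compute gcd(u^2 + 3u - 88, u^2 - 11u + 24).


Factor each:
  u^2 + 3u - 88 = (u - 8)(u + 11)
  u^2 - 11u + 24 = (u - 8)(u - 3)
Common monic factor: u - 8


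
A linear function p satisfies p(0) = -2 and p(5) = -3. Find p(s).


p(s) = ms + b. Using p(0)=-2, p(5)=-3:
m = (-2 + 3)/(0 - 5) = 1/-5 = -1/5
b = -2 - m*(0) = -2 = -2
p(s) = -(1/5)s - 2


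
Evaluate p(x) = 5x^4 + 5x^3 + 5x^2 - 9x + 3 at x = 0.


Using direct substitution:
  5 * (0)^4 = 0
  5 * (0)^3 = 0
  5 * (0)^2 = 0
  -9 * (0)^1 = 0
  constant: 3
Sum = 0 + 0 + 0 + 0 + 3 = 3


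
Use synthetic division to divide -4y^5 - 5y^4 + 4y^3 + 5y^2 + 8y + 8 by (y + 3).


Synthetic division with c = -3. Coefficients: -4, -5, 4, 5, 8, 8
Bring down -4.
  -4 * -3 = 12; 12 - 5 = 7
  7 * -3 = -21; -21 + 4 = -17
  -17 * -3 = 51; 51 + 5 = 56
  56 * -3 = -168; -168 + 8 = -160
  -160 * -3 = 480; 480 + 8 = 488
Quotient: -4y^4 + 7y^3 - 17y^2 + 56y - 160, Remainder: 488


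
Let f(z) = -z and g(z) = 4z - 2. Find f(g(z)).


Substitute g(z) into f:
f(g(z)) = -1*(4z - 2)
Expand and combine: -4z + 2


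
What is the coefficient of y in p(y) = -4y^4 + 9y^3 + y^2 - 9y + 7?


Read off the coefficient of y: -9


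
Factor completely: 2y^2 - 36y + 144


Roots satisfy r1 + r2 = -b/a = 18 and r1*r2 = c/a = 72.
So r1 = 12, r2 = 6.
2y^2 - 36y + 144 = 2(y - r1)(y - r2) = 2(y - 12)(y - 6)


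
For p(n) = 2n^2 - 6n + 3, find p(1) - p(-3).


p(1) = -1
p(-3) = 39
p(1) - p(-3) = -1 - 39 = -40


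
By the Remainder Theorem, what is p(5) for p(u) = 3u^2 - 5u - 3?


By the Remainder Theorem, the remainder equals p(5):
  3*(5)^2 = 75
  -5*(5)^1 = -25
  constant: -3
Sum: 75 - 25 - 3 = 47


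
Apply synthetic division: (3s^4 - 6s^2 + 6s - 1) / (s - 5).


Synthetic division with c = 5. Coefficients: 3, 0, -6, 6, -1
Bring down 3.
  3 * 5 = 15; 15 + 0 = 15
  15 * 5 = 75; 75 - 6 = 69
  69 * 5 = 345; 345 + 6 = 351
  351 * 5 = 1755; 1755 - 1 = 1754
Quotient: 3s^3 + 15s^2 + 69s + 351, Remainder: 1754


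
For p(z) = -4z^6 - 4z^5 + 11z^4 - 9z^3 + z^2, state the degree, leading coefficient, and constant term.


Highest power of z is 6, with coefficient -4. Constant term is 0.
Degree = 6, leading coefficient = -4, constant term = 0


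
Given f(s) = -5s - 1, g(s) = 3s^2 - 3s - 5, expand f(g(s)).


Substitute g(s) into f:
f(g(s)) = -5*(3s^2 - 3s - 5) + (-1)
Expand and combine: -15s^2 + 15s + 24


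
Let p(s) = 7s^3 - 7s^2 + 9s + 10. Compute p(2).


Using direct substitution:
  7 * (2)^3 = 56
  -7 * (2)^2 = -28
  9 * (2)^1 = 18
  constant: 10
Sum = 56 - 28 + 18 + 10 = 56


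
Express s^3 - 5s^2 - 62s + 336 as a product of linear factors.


Try integer roots (divisors of 336). s=7: p(7)=0.
Divide out (s - 7): quotient is s^2 + 2s - 48.
Factor the quadratic: (s - 6)(s + 8)
Result: (s - 7)(s - 6)(s + 8)


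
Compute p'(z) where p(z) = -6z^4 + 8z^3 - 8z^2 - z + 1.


Apply the power rule term by term:
  d/dz(-6z^4) = -24z^3
  d/dz(8z^3) = 24z^2
  d/dz(-8z^2) = -16z
  d/dz(-z) = -1
  d/dz(1) = 0
p'(z) = -24z^3 + 24z^2 - 16z - 1


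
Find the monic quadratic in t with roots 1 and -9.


p(t) = (t - 1)(t + 9)
Expand: t^2 + 8t - 9


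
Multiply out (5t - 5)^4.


Expand (5t - 5)^4 by repeated multiplication:
  (5t - 5)^2 = 25t^2 - 50t + 25
  (5t - 5)^3 = 125t^3 - 375t^2 + 375t - 125
= 625t^4 - 2500t^3 + 3750t^2 - 2500t + 625


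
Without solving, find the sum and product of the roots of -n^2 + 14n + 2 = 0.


For an^2+bn+c=0: sum = -b/a, product = c/a.
a=-1, b=14, c=2
Sum = -(14)/-1 = 14
Product = (2)/-1 = -2


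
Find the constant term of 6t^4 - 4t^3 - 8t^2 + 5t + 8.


Read off the constant term: 8


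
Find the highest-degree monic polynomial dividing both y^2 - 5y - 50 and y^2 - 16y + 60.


Factor each:
  y^2 - 5y - 50 = (y - 10)(y + 5)
  y^2 - 16y + 60 = (y - 10)(y - 6)
Common monic factor: y - 10


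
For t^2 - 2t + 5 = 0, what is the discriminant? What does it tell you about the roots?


D = b^2 - 4ac = (-2)^2 - 4(1)(5) = 4 - 20 = -16
Since D < 0: two complex conjugate roots (no real roots)


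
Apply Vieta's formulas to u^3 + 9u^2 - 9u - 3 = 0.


Monic cubic u^3+bu^2+cu+d=0: sum=-b, pairwise sum=c, product=-d.
b=9, c=-9, d=-3
r1+r2+r3 = -9
r1r2+r1r3+r2r3 = -9
r1r2r3 = 3


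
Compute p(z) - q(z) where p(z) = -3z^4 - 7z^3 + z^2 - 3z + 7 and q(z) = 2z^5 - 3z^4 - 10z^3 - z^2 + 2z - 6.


Distribute the minus sign:
  (-3z^4 - 7z^3 + z^2 - 3z + 7)
- (2z^5 - 3z^4 - 10z^3 - z^2 + 2z - 6)
Negate second polynomial: -2z^5 + 3z^4 + 10z^3 + z^2 - 2z + 6
Add: -2z^5 + 3z^3 + 2z^2 - 5z + 13


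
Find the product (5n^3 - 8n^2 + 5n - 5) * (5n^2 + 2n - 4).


Distribute each term of the first polynomial:
  (5n^3)(5n^2 + 2n - 4) = 25n^5 + 10n^4 - 20n^3
  (-8n^2)(5n^2 + 2n - 4) = -40n^4 - 16n^3 + 32n^2
  (5n)(5n^2 + 2n - 4) = 25n^3 + 10n^2 - 20n
  (-5)(5n^2 + 2n - 4) = -25n^2 - 10n + 20
Sum: 25n^5 - 30n^4 - 11n^3 + 17n^2 - 30n + 20


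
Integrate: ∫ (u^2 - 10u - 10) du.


Reverse power rule on each term:
  ∫ u^2 du = (1/3)u^3
  ∫ -10u du = -5u^2
  ∫ -10 du = -10u
F(u) = (1/3)u^3 - 5u^2 - 10u + C


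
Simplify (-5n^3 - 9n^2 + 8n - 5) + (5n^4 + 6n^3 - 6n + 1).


Align terms by degree and add:
  -5n^3 - 9n^2 + 8n - 5
+ 5n^4 + 6n^3 - 6n + 1
= 5n^4 + n^3 - 9n^2 + 2n - 4


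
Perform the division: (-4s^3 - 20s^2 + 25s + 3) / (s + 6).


(-4s^3 - 20s^2 + 25s + 3) / (s + 6)
Step 1: -4s^2 * (s + 6) = -4s^3 - 24s^2; subtract.
Step 2: 4s * (s + 6) = 4s^2 + 24s; subtract.
Step 3: 1 * (s + 6) = s + 6; subtract.
Quotient: -4s^2 + 4s + 1, Remainder: -3


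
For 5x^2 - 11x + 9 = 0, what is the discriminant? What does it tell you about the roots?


D = b^2 - 4ac = (-11)^2 - 4(5)(9) = 121 - 180 = -59
Since D < 0: two complex conjugate roots (no real roots)


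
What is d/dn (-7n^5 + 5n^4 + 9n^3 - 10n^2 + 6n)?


Apply the power rule term by term:
  d/dn(-7n^5) = -35n^4
  d/dn(5n^4) = 20n^3
  d/dn(9n^3) = 27n^2
  d/dn(-10n^2) = -20n
  d/dn(6n) = 6
p'(n) = -35n^4 + 20n^3 + 27n^2 - 20n + 6


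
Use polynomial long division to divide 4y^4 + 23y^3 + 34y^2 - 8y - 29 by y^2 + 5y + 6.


(4y^4 + 23y^3 + 34y^2 - 8y - 29) / (y^2 + 5y + 6)
Step 1: 4y^2 * (y^2 + 5y + 6) = 4y^4 + 20y^3 + 24y^2; subtract.
Step 2: 3y * (y^2 + 5y + 6) = 3y^3 + 15y^2 + 18y; subtract.
Step 3: -5 * (y^2 + 5y + 6) = -5y^2 - 25y - 30; subtract.
Quotient: 4y^2 + 3y - 5, Remainder: -y + 1


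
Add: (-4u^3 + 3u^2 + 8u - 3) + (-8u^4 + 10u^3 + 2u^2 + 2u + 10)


Align terms by degree and add:
  -4u^3 + 3u^2 + 8u - 3
  -8u^4 + 10u^3 + 2u^2 + 2u + 10
= -8u^4 + 6u^3 + 5u^2 + 10u + 7


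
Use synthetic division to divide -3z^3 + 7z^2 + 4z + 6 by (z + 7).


Synthetic division with c = -7. Coefficients: -3, 7, 4, 6
Bring down -3.
  -3 * -7 = 21; 21 + 7 = 28
  28 * -7 = -196; -196 + 4 = -192
  -192 * -7 = 1344; 1344 + 6 = 1350
Quotient: -3z^2 + 28z - 192, Remainder: 1350


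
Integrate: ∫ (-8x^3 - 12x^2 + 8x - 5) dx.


Reverse power rule on each term:
  ∫ -8x^3 dx = -2x^4
  ∫ -12x^2 dx = -4x^3
  ∫ 8x dx = 4x^2
  ∫ -5 dx = -5x
F(x) = -2x^4 - 4x^3 + 4x^2 - 5x + C


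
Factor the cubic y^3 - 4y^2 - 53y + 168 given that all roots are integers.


Try integer roots (divisors of 168). y=3: p(3)=0.
Divide out (y - 3): quotient is y^2 - y - 56.
Factor the quadratic: (y + 7)(y - 8)
Result: (y - 3)(y + 7)(y - 8)


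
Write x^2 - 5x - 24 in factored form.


Roots satisfy r1 + r2 = -b/a = 5 and r1*r2 = c/a = -24.
So r1 = -3, r2 = 8.
x^2 - 5x - 24 = (x - r1)(x - r2) = (x + 3)(x - 8)


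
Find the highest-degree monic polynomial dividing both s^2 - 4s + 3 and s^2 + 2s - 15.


Factor each:
  s^2 - 4s + 3 = (s - 3)(s - 1)
  s^2 + 2s - 15 = (s - 3)(s + 5)
Common monic factor: s - 3


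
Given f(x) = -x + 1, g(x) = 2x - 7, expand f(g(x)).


Substitute g(x) into f:
f(g(x)) = -1*(2x - 7) + 1
Expand and combine: -2x + 8


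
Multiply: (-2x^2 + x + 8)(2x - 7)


Distribute each term of the first polynomial:
  (-2x^2)(2x - 7) = -4x^3 + 14x^2
  (x)(2x - 7) = 2x^2 - 7x
  (8)(2x - 7) = 16x - 56
Sum: -4x^3 + 16x^2 + 9x - 56


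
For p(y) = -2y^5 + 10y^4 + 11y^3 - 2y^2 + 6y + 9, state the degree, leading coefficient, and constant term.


Highest power of y is 5, with coefficient -2. Constant term is 9.
Degree = 5, leading coefficient = -2, constant term = 9


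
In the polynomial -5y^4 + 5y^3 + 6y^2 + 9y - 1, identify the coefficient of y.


Read off the coefficient of y: 9


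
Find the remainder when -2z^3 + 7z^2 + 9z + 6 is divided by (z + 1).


By the Remainder Theorem, the remainder equals p(-1):
  -2*(-1)^3 = 2
  7*(-1)^2 = 7
  9*(-1)^1 = -9
  constant: 6
Sum: 2 + 7 - 9 + 6 = 6


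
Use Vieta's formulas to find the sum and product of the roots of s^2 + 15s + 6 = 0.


For as^2+bs+c=0: sum = -b/a, product = c/a.
a=1, b=15, c=6
Sum = -(15)/1 = -15
Product = (6)/1 = 6


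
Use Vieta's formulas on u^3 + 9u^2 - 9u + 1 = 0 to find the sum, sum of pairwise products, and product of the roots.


Monic cubic u^3+bu^2+cu+d=0: sum=-b, pairwise sum=c, product=-d.
b=9, c=-9, d=1
r1+r2+r3 = -9
r1r2+r1r3+r2r3 = -9
r1r2r3 = -1


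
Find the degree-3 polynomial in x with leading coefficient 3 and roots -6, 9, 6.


p(x) = 3(x + 6)(x - 9)(x - 6)
Expand: 3x^3 - 27x^2 - 108x + 972


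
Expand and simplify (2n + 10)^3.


Expand (2n + 10)^3 by repeated multiplication:
  (2n + 10)^2 = 4n^2 + 40n + 100
= 8n^3 + 120n^2 + 600n + 1000


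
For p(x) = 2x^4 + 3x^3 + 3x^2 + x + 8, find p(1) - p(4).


p(1) = 17
p(4) = 764
p(1) - p(4) = 17 - 764 = -747


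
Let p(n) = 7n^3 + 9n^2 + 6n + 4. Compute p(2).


Using direct substitution:
  7 * (2)^3 = 56
  9 * (2)^2 = 36
  6 * (2)^1 = 12
  constant: 4
Sum = 56 + 36 + 12 + 4 = 108


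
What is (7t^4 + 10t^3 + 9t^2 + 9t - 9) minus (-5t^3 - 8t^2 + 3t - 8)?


Distribute the minus sign:
  (7t^4 + 10t^3 + 9t^2 + 9t - 9)
- (-5t^3 - 8t^2 + 3t - 8)
Negate second polynomial: 5t^3 + 8t^2 - 3t + 8
Add: 7t^4 + 15t^3 + 17t^2 + 6t - 1


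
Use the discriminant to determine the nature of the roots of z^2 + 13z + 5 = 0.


D = b^2 - 4ac = (13)^2 - 4(1)(5) = 169 - 20 = 149
Since D > 0: two distinct irrational roots


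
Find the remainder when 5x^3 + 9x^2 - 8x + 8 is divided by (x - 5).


By the Remainder Theorem, the remainder equals p(5):
  5*(5)^3 = 625
  9*(5)^2 = 225
  -8*(5)^1 = -40
  constant: 8
Sum: 625 + 225 - 40 + 8 = 818


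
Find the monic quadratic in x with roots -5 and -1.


p(x) = (x + 5)(x + 1)
Expand: x^2 + 6x + 5


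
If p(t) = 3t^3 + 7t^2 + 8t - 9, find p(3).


Using direct substitution:
  3 * (3)^3 = 81
  7 * (3)^2 = 63
  8 * (3)^1 = 24
  constant: -9
Sum = 81 + 63 + 24 - 9 = 159


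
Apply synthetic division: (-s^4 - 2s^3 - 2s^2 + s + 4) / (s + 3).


Synthetic division with c = -3. Coefficients: -1, -2, -2, 1, 4
Bring down -1.
  -1 * -3 = 3; 3 - 2 = 1
  1 * -3 = -3; -3 - 2 = -5
  -5 * -3 = 15; 15 + 1 = 16
  16 * -3 = -48; -48 + 4 = -44
Quotient: -s^3 + s^2 - 5s + 16, Remainder: -44


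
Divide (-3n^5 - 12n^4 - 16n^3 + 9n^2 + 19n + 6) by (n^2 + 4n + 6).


(-3n^5 - 12n^4 - 16n^3 + 9n^2 + 19n + 6) / (n^2 + 4n + 6)
Step 1: -3n^3 * (n^2 + 4n + 6) = -3n^5 - 12n^4 - 18n^3; subtract.
Step 2: 0 * (n^2 + 4n + 6) = 0; subtract.
Step 3: 2n * (n^2 + 4n + 6) = 2n^3 + 8n^2 + 12n; subtract.
Step 4: 1 * (n^2 + 4n + 6) = n^2 + 4n + 6; subtract.
Quotient: -3n^3 + 2n + 1, Remainder: 3n


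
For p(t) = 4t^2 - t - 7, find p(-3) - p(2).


p(-3) = 32
p(2) = 7
p(-3) - p(2) = 32 - 7 = 25


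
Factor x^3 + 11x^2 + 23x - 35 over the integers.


Try integer roots (divisors of -35). x=-7: p(-7)=0.
Divide out (x + 7): quotient is x^2 + 4x - 5.
Factor the quadratic: (x + 5)(x - 1)
Result: (x + 7)(x + 5)(x - 1)


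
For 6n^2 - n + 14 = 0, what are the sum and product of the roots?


For an^2+bn+c=0: sum = -b/a, product = c/a.
a=6, b=-1, c=14
Sum = -(-1)/6 = 1/6
Product = (14)/6 = 7/3


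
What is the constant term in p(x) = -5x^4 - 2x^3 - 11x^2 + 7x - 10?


Read off the constant term: -10


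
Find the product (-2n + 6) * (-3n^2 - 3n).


Distribute each term of the first polynomial:
  (-2n)(-3n^2 - 3n) = 6n^3 + 6n^2
  (6)(-3n^2 - 3n) = -18n^2 - 18n
Sum: 6n^3 - 12n^2 - 18n


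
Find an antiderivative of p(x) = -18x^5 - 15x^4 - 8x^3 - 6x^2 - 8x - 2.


Reverse power rule on each term:
  ∫ -18x^5 dx = -3x^6
  ∫ -15x^4 dx = -3x^5
  ∫ -8x^3 dx = -2x^4
  ∫ -6x^2 dx = -2x^3
  ∫ -8x dx = -4x^2
  ∫ -2 dx = -2x
F(x) = -3x^6 - 3x^5 - 2x^4 - 2x^3 - 4x^2 - 2x + C


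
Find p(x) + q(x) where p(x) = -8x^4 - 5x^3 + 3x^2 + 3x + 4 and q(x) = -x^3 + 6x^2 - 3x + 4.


Align terms by degree and add:
  -8x^4 - 5x^3 + 3x^2 + 3x + 4
  -x^3 + 6x^2 - 3x + 4
= -8x^4 - 6x^3 + 9x^2 + 8


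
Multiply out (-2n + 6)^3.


Expand (-2n + 6)^3 by repeated multiplication:
  (-2n + 6)^2 = 4n^2 - 24n + 36
= -8n^3 + 72n^2 - 216n + 216


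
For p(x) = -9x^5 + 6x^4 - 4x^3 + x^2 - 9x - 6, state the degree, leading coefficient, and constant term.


Highest power of x is 5, with coefficient -9. Constant term is -6.
Degree = 5, leading coefficient = -9, constant term = -6


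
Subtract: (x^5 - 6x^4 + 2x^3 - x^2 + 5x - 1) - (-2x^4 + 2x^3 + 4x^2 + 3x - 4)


Distribute the minus sign:
  (x^5 - 6x^4 + 2x^3 - x^2 + 5x - 1)
- (-2x^4 + 2x^3 + 4x^2 + 3x - 4)
Negate second polynomial: 2x^4 - 2x^3 - 4x^2 - 3x + 4
Add: x^5 - 4x^4 - 5x^2 + 2x + 3


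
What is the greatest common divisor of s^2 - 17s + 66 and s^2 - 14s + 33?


Factor each:
  s^2 - 17s + 66 = (s - 11)(s - 6)
  s^2 - 14s + 33 = (s - 11)(s - 3)
Common monic factor: s - 11


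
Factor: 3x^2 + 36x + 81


Roots satisfy r1 + r2 = -b/a = -12 and r1*r2 = c/a = 27.
So r1 = -3, r2 = -9.
3x^2 + 36x + 81 = 3(x - r1)(x - r2) = 3(x + 3)(x + 9)


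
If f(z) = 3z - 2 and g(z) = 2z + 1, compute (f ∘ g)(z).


Substitute g(z) into f:
f(g(z)) = 3*(2z + 1) + (-2)
Expand and combine: 6z + 1


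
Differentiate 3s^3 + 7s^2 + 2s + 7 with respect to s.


Apply the power rule term by term:
  d/ds(3s^3) = 9s^2
  d/ds(7s^2) = 14s
  d/ds(2s) = 2
  d/ds(7) = 0
p'(s) = 9s^2 + 14s + 2


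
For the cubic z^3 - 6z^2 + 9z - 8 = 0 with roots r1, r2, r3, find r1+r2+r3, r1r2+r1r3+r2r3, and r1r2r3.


Monic cubic z^3+bz^2+cz+d=0: sum=-b, pairwise sum=c, product=-d.
b=-6, c=9, d=-8
r1+r2+r3 = 6
r1r2+r1r3+r2r3 = 9
r1r2r3 = 8


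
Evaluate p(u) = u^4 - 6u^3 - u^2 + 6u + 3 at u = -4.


Using direct substitution:
  1 * (-4)^4 = 256
  -6 * (-4)^3 = 384
  -1 * (-4)^2 = -16
  6 * (-4)^1 = -24
  constant: 3
Sum = 256 + 384 - 16 - 24 + 3 = 603


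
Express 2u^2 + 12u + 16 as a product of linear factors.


Roots satisfy r1 + r2 = -b/a = -6 and r1*r2 = c/a = 8.
So r1 = -2, r2 = -4.
2u^2 + 12u + 16 = 2(u - r1)(u - r2) = 2(u + 2)(u + 4)


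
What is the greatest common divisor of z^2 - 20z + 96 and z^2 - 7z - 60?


Factor each:
  z^2 - 20z + 96 = (z - 12)(z - 8)
  z^2 - 7z - 60 = (z - 12)(z + 5)
Common monic factor: z - 12


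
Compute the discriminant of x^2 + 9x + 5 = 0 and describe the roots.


D = b^2 - 4ac = (9)^2 - 4(1)(5) = 81 - 20 = 61
Since D > 0: two distinct irrational roots


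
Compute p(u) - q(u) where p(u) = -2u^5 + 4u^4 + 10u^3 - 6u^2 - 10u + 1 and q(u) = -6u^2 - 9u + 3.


Distribute the minus sign:
  (-2u^5 + 4u^4 + 10u^3 - 6u^2 - 10u + 1)
- (-6u^2 - 9u + 3)
Negate second polynomial: 6u^2 + 9u - 3
Add: -2u^5 + 4u^4 + 10u^3 - u - 2


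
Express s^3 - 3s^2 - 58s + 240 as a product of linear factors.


Try integer roots (divisors of 240). s=-8: p(-8)=0.
Divide out (s + 8): quotient is s^2 - 11s + 30.
Factor the quadratic: (s - 6)(s - 5)
Result: (s + 8)(s - 6)(s - 5)


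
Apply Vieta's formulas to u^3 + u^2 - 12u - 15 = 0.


Monic cubic u^3+bu^2+cu+d=0: sum=-b, pairwise sum=c, product=-d.
b=1, c=-12, d=-15
r1+r2+r3 = -1
r1r2+r1r3+r2r3 = -12
r1r2r3 = 15


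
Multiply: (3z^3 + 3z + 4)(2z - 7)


Distribute each term of the first polynomial:
  (3z^3)(2z - 7) = 6z^4 - 21z^3
  (3z)(2z - 7) = 6z^2 - 21z
  (4)(2z - 7) = 8z - 28
Sum: 6z^4 - 21z^3 + 6z^2 - 13z - 28


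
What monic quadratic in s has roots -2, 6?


p(s) = (s + 2)(s - 6)
Expand: s^2 - 4s - 12


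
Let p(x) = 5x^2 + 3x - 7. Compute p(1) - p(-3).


p(1) = 1
p(-3) = 29
p(1) - p(-3) = 1 - 29 = -28


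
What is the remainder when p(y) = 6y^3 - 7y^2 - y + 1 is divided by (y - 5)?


By the Remainder Theorem, the remainder equals p(5):
  6*(5)^3 = 750
  -7*(5)^2 = -175
  -1*(5)^1 = -5
  constant: 1
Sum: 750 - 175 - 5 + 1 = 571


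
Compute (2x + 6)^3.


Expand (2x + 6)^3 by repeated multiplication:
  (2x + 6)^2 = 4x^2 + 24x + 36
= 8x^3 + 72x^2 + 216x + 216


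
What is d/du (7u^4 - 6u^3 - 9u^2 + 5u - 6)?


Apply the power rule term by term:
  d/du(7u^4) = 28u^3
  d/du(-6u^3) = -18u^2
  d/du(-9u^2) = -18u
  d/du(5u) = 5
  d/du(-6) = 0
p'(u) = 28u^3 - 18u^2 - 18u + 5


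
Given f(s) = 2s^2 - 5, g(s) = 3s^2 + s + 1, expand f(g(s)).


Substitute g(s) into f:
f(g(s)) = 2*(3s^2 + s + 1)^2 + (-5)
(3s^2 + s + 1)^2 = 9s^4 + 6s^3 + 7s^2 + 2s + 1
Expand and combine: 18s^4 + 12s^3 + 14s^2 + 4s - 3


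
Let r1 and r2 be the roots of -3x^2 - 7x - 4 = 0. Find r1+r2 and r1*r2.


For ax^2+bx+c=0: sum = -b/a, product = c/a.
a=-3, b=-7, c=-4
Sum = -(-7)/-3 = -7/3
Product = (-4)/-3 = 4/3


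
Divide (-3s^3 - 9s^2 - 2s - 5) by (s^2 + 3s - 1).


(-3s^3 - 9s^2 - 2s - 5) / (s^2 + 3s - 1)
Step 1: -3s * (s^2 + 3s - 1) = -3s^3 - 9s^2 + 3s; subtract.
Step 2: 0 * (s^2 + 3s - 1) = 0; subtract.
Quotient: -3s, Remainder: -5s - 5


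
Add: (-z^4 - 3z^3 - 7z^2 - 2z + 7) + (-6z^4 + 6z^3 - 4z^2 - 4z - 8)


Align terms by degree and add:
  -z^4 - 3z^3 - 7z^2 - 2z + 7
  -6z^4 + 6z^3 - 4z^2 - 4z - 8
= -7z^4 + 3z^3 - 11z^2 - 6z - 1


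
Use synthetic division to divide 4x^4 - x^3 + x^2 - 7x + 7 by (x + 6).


Synthetic division with c = -6. Coefficients: 4, -1, 1, -7, 7
Bring down 4.
  4 * -6 = -24; -24 - 1 = -25
  -25 * -6 = 150; 150 + 1 = 151
  151 * -6 = -906; -906 - 7 = -913
  -913 * -6 = 5478; 5478 + 7 = 5485
Quotient: 4x^3 - 25x^2 + 151x - 913, Remainder: 5485


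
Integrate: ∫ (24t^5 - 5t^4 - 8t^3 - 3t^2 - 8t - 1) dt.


Reverse power rule on each term:
  ∫ 24t^5 dt = 4t^6
  ∫ -5t^4 dt = -t^5
  ∫ -8t^3 dt = -2t^4
  ∫ -3t^2 dt = -t^3
  ∫ -8t dt = -4t^2
  ∫ -1 dt = -t
F(t) = 4t^6 - t^5 - 2t^4 - t^3 - 4t^2 - t + C


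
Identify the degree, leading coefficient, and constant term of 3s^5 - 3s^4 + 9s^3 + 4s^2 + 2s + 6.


Highest power of s is 5, with coefficient 3. Constant term is 6.
Degree = 5, leading coefficient = 3, constant term = 6


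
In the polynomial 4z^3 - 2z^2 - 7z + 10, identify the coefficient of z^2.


Read off the coefficient of z^2: -2


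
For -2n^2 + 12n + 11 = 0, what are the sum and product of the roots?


For an^2+bn+c=0: sum = -b/a, product = c/a.
a=-2, b=12, c=11
Sum = -(12)/-2 = 6
Product = (11)/-2 = -11/2


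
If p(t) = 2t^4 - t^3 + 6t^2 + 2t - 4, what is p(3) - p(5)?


p(3) = 191
p(5) = 1281
p(3) - p(5) = 191 - 1281 = -1090


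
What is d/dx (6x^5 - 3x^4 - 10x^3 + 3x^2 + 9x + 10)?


Apply the power rule term by term:
  d/dx(6x^5) = 30x^4
  d/dx(-3x^4) = -12x^3
  d/dx(-10x^3) = -30x^2
  d/dx(3x^2) = 6x
  d/dx(9x) = 9
  d/dx(10) = 0
p'(x) = 30x^4 - 12x^3 - 30x^2 + 6x + 9


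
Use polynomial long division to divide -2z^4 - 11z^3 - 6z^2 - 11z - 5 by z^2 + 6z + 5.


(-2z^4 - 11z^3 - 6z^2 - 11z - 5) / (z^2 + 6z + 5)
Step 1: -2z^2 * (z^2 + 6z + 5) = -2z^4 - 12z^3 - 10z^2; subtract.
Step 2: z * (z^2 + 6z + 5) = z^3 + 6z^2 + 5z; subtract.
Step 3: -2 * (z^2 + 6z + 5) = -2z^2 - 12z - 10; subtract.
Quotient: -2z^2 + z - 2, Remainder: -4z + 5


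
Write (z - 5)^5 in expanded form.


Expand (z - 5)^5 by repeated multiplication:
  (z - 5)^2 = z^2 - 10z + 25
  (z - 5)^3 = z^3 - 15z^2 + 75z - 125
  (z - 5)^4 = z^4 - 20z^3 + 150z^2 - 500z + 625
= z^5 - 25z^4 + 250z^3 - 1250z^2 + 3125z - 3125


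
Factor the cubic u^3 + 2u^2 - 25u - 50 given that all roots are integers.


Try integer roots (divisors of -50). u=-2: p(-2)=0.
Divide out (u + 2): quotient is u^2 - 25.
Factor the quadratic: (u + 5)(u - 5)
Result: (u + 2)(u + 5)(u - 5)


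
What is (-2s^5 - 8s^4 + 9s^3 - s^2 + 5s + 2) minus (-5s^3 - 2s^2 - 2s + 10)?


Distribute the minus sign:
  (-2s^5 - 8s^4 + 9s^3 - s^2 + 5s + 2)
- (-5s^3 - 2s^2 - 2s + 10)
Negate second polynomial: 5s^3 + 2s^2 + 2s - 10
Add: -2s^5 - 8s^4 + 14s^3 + s^2 + 7s - 8


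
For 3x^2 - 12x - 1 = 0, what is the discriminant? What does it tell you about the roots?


D = b^2 - 4ac = (-12)^2 - 4(3)(-1) = 144 + 12 = 156
Since D > 0: two distinct irrational roots


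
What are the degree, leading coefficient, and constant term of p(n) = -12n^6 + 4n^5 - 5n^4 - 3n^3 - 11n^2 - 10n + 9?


Highest power of n is 6, with coefficient -12. Constant term is 9.
Degree = 6, leading coefficient = -12, constant term = 9


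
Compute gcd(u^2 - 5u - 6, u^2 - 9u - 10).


Factor each:
  u^2 - 5u - 6 = (u + 1)(u - 6)
  u^2 - 9u - 10 = (u + 1)(u - 10)
Common monic factor: u + 1


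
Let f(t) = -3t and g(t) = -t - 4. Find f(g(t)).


Substitute g(t) into f:
f(g(t)) = -3*(-t - 4)
Expand and combine: 3t + 12


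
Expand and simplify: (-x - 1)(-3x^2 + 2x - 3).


Distribute each term of the first polynomial:
  (-x)(-3x^2 + 2x - 3) = 3x^3 - 2x^2 + 3x
  (-1)(-3x^2 + 2x - 3) = 3x^2 - 2x + 3
Sum: 3x^3 + x^2 + x + 3


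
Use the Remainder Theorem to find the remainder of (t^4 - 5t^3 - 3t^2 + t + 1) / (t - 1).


By the Remainder Theorem, the remainder equals p(1):
  1*(1)^4 = 1
  -5*(1)^3 = -5
  -3*(1)^2 = -3
  1*(1)^1 = 1
  constant: 1
Sum: 1 - 5 - 3 + 1 + 1 = -5


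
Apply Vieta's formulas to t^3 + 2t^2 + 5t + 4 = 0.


Monic cubic t^3+bt^2+ct+d=0: sum=-b, pairwise sum=c, product=-d.
b=2, c=5, d=4
r1+r2+r3 = -2
r1r2+r1r3+r2r3 = 5
r1r2r3 = -4


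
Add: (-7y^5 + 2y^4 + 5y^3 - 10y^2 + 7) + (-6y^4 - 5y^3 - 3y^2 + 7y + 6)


Align terms by degree and add:
  -7y^5 + 2y^4 + 5y^3 - 10y^2 + 7
  -6y^4 - 5y^3 - 3y^2 + 7y + 6
= -7y^5 - 4y^4 - 13y^2 + 7y + 13


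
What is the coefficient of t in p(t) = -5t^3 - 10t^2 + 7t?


Read off the coefficient of t: 7


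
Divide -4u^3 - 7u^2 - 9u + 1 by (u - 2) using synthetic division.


Synthetic division with c = 2. Coefficients: -4, -7, -9, 1
Bring down -4.
  -4 * 2 = -8; -8 - 7 = -15
  -15 * 2 = -30; -30 - 9 = -39
  -39 * 2 = -78; -78 + 1 = -77
Quotient: -4u^2 - 15u - 39, Remainder: -77


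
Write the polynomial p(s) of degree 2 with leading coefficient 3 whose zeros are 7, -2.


p(s) = 3(s - 7)(s + 2)
Expand: 3s^2 - 15s - 42


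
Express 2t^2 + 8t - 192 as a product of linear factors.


Roots satisfy r1 + r2 = -b/a = -4 and r1*r2 = c/a = -96.
So r1 = -12, r2 = 8.
2t^2 + 8t - 192 = 2(t - r1)(t - r2) = 2(t + 12)(t - 8)


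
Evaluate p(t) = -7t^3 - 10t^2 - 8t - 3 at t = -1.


Using direct substitution:
  -7 * (-1)^3 = 7
  -10 * (-1)^2 = -10
  -8 * (-1)^1 = 8
  constant: -3
Sum = 7 - 10 + 8 - 3 = 2


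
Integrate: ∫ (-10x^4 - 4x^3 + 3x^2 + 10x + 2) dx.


Reverse power rule on each term:
  ∫ -10x^4 dx = -2x^5
  ∫ -4x^3 dx = -x^4
  ∫ 3x^2 dx = x^3
  ∫ 10x dx = 5x^2
  ∫ 2 dx = 2x
F(x) = -2x^5 - x^4 + x^3 + 5x^2 + 2x + C


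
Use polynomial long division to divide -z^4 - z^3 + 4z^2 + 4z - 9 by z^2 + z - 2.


(-z^4 - z^3 + 4z^2 + 4z - 9) / (z^2 + z - 2)
Step 1: -z^2 * (z^2 + z - 2) = -z^4 - z^3 + 2z^2; subtract.
Step 2: 0 * (z^2 + z - 2) = 0; subtract.
Step 3: 2 * (z^2 + z - 2) = 2z^2 + 2z - 4; subtract.
Quotient: -z^2 + 2, Remainder: 2z - 5


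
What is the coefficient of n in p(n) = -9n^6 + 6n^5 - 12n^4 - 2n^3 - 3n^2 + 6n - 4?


Read off the coefficient of n: 6


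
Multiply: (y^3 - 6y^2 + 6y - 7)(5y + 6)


Distribute each term of the first polynomial:
  (y^3)(5y + 6) = 5y^4 + 6y^3
  (-6y^2)(5y + 6) = -30y^3 - 36y^2
  (6y)(5y + 6) = 30y^2 + 36y
  (-7)(5y + 6) = -35y - 42
Sum: 5y^4 - 24y^3 - 6y^2 + y - 42


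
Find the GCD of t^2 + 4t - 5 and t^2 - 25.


Factor each:
  t^2 + 4t - 5 = (t + 5)(t - 1)
  t^2 - 25 = (t + 5)(t - 5)
Common monic factor: t + 5


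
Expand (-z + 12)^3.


Expand (-z + 12)^3 by repeated multiplication:
  (-z + 12)^2 = z^2 - 24z + 144
= -z^3 + 36z^2 - 432z + 1728


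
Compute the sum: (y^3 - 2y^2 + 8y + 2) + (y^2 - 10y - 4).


Align terms by degree and add:
  y^3 - 2y^2 + 8y + 2
+ y^2 - 10y - 4
= y^3 - y^2 - 2y - 2


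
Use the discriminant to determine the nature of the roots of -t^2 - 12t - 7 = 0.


D = b^2 - 4ac = (-12)^2 - 4(-1)(-7) = 144 - 28 = 116
Since D > 0: two distinct irrational roots


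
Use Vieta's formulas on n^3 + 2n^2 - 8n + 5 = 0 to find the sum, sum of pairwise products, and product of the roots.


Monic cubic n^3+bn^2+cn+d=0: sum=-b, pairwise sum=c, product=-d.
b=2, c=-8, d=5
r1+r2+r3 = -2
r1r2+r1r3+r2r3 = -8
r1r2r3 = -5


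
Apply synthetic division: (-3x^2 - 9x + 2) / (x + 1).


Synthetic division with c = -1. Coefficients: -3, -9, 2
Bring down -3.
  -3 * -1 = 3; 3 - 9 = -6
  -6 * -1 = 6; 6 + 2 = 8
Quotient: -3x - 6, Remainder: 8


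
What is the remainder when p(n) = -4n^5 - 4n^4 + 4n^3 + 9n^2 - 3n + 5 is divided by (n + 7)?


By the Remainder Theorem, the remainder equals p(-7):
  -4*(-7)^5 = 67228
  -4*(-7)^4 = -9604
  4*(-7)^3 = -1372
  9*(-7)^2 = 441
  -3*(-7)^1 = 21
  constant: 5
Sum: 67228 - 9604 - 1372 + 441 + 21 + 5 = 56719


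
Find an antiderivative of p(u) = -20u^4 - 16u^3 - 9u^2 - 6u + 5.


Reverse power rule on each term:
  ∫ -20u^4 du = -4u^5
  ∫ -16u^3 du = -4u^4
  ∫ -9u^2 du = -3u^3
  ∫ -6u du = -3u^2
  ∫ 5 du = 5u
F(u) = -4u^5 - 4u^4 - 3u^3 - 3u^2 + 5u + C


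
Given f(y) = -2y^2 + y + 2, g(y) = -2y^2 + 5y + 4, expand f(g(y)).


Substitute g(y) into f:
f(g(y)) = -2*(-2y^2 + 5y + 4)^2 + 1*(-2y^2 + 5y + 4) + 2
(-2y^2 + 5y + 4)^2 = 4y^4 - 20y^3 + 9y^2 + 40y + 16
Expand and combine: -8y^4 + 40y^3 - 20y^2 - 75y - 26


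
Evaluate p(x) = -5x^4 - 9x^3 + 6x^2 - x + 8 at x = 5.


Using direct substitution:
  -5 * (5)^4 = -3125
  -9 * (5)^3 = -1125
  6 * (5)^2 = 150
  -1 * (5)^1 = -5
  constant: 8
Sum = -3125 - 1125 + 150 - 5 + 8 = -4097
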